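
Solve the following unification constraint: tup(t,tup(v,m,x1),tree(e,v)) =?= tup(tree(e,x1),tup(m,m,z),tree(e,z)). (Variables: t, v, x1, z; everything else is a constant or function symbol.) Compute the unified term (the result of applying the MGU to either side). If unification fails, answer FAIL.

Decompose tup/3: t =?= tree(e,x1),  tup(v,m,x1) =?= tup(m,m,z),  tree(e,v) =?= tree(e,z).
Bind t := tree(e,x1); no other remaining equation mentions t.
Decompose tup/3: v =?= m,  m =?= m,  x1 =?= z.
Bind v := m; substituting into the one remaining equation that mentions v gives: tree(e,m) =?= tree(e,z).
Delete trivial equation m =?= m.
Bind x1 := z; no other remaining equation mentions x1. Substituting into the earlier binding gives t := tree(e,z).
Decompose tree/2: e =?= e,  m =?= z.
Delete trivial equation e =?= e.
Bind z := m. Substituting into the earlier bindings gives t := tree(e,m), x1 := m.
Applying the MGU to either side gives tup(tree(e,m),tup(m,m,m),tree(e,m)).

tup(tree(e,m),tup(m,m,m),tree(e,m))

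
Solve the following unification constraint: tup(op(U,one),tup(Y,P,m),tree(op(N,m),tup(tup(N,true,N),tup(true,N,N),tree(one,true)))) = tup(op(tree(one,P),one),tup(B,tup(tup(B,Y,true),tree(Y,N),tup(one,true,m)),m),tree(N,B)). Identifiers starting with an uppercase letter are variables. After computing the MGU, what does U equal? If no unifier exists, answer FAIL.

Decompose tup/3: op(U,one) = op(tree(one,P),one),  tup(Y,P,m) = tup(B,tup(tup(B,Y,true),tree(Y,N),tup(one,true,m)),m),  tree(op(N,m),tup(tup(N,true,N),tup(true,N,N),tree(one,true))) = tree(N,B).
Decompose op/2: U = tree(one,P),  one = one.
Bind U := tree(one,P); no other remaining equation mentions U.
Delete trivial equation one = one.
Decompose tup/3: Y = B,  P = tup(tup(B,Y,true),tree(Y,N),tup(one,true,m)),  m = m.
Bind Y := B; substituting into the one remaining equation that mentions Y gives: P = tup(tup(B,B,true),tree(B,N),tup(one,true,m)).
Bind P := tup(tup(B,B,true),tree(B,N),tup(one,true,m)); no other remaining equation mentions P. Substituting into the earlier binding gives U := tree(one,tup(tup(B,B,true),tree(B,N),tup(one,true,m))).
Delete trivial equation m = m.
Decompose tree/2: op(N,m) = N,  tup(tup(N,true,N),tup(true,N,N),tree(one,true)) = B.
Occurs check fails: N occurs in op(N,m); the equation N = op(N,m) has no finite solution.

FAIL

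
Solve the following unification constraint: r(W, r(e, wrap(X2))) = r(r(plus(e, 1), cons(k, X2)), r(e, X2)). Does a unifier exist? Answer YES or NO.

Decompose r/2: W = r(plus(e, 1), cons(k, X2)),  r(e, wrap(X2)) = r(e, X2).
Bind W := r(plus(e, 1), cons(k, X2)); no other remaining equation mentions W.
Decompose r/2: e = e,  wrap(X2) = X2.
Delete trivial equation e = e.
Occurs check fails: X2 occurs in wrap(X2); the equation X2 = wrap(X2) has no finite solution.

NO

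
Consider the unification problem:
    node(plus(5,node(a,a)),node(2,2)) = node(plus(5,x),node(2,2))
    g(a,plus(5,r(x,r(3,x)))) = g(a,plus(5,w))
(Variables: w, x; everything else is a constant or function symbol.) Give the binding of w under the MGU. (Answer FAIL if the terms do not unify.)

r(node(a,a),r(3,node(a,a)))

Decompose node/2: plus(5,node(a,a)) = plus(5,x),  node(2,2) = node(2,2).
Decompose plus/2: 5 = 5,  node(a,a) = x.
Delete trivial equation 5 = 5.
Bind x := node(a,a); substituting into the one remaining equation that mentions x gives: g(a,plus(5,r(node(a,a),r(3,node(a,a))))) = g(a,plus(5,w)).
Delete trivial equation node(2,2) = node(2,2).
Decompose g/2: a = a,  plus(5,r(node(a,a),r(3,node(a,a)))) = plus(5,w).
Delete trivial equation a = a.
Decompose plus/2: 5 = 5,  r(node(a,a),r(3,node(a,a))) = w.
Delete trivial equation 5 = 5.
Bind w := r(node(a,a),r(3,node(a,a))).
MGU = { x := node(a,a), w := r(node(a,a),r(3,node(a,a))) }, so w := r(node(a,a),r(3,node(a,a))).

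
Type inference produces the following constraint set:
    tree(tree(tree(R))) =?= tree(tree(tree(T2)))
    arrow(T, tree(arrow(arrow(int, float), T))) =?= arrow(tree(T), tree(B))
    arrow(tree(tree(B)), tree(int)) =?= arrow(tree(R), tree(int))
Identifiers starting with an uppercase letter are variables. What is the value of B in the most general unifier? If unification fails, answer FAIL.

Decompose tree/1: tree(tree(R)) =?= tree(tree(T2)).
Decompose tree/1: tree(R) =?= tree(T2).
Decompose tree/1: R =?= T2.
Bind R := T2; substituting into the one remaining equation that mentions R gives: arrow(tree(tree(B)), tree(int)) =?= arrow(tree(T2), tree(int)).
Decompose arrow/2: T =?= tree(T),  tree(arrow(arrow(int, float), T)) =?= tree(B).
Occurs check fails: T occurs in tree(T); the equation T =?= tree(T) has no finite solution.

FAIL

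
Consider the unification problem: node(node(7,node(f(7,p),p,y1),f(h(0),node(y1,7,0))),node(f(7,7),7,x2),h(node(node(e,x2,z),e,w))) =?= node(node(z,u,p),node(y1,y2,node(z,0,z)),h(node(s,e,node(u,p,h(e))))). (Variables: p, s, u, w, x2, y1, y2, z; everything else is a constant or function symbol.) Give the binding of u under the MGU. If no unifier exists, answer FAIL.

Decompose node/3: node(7,node(f(7,p),p,y1),f(h(0),node(y1,7,0))) =?= node(z,u,p),  node(f(7,7),7,x2) =?= node(y1,y2,node(z,0,z)),  h(node(node(e,x2,z),e,w)) =?= h(node(s,e,node(u,p,h(e)))).
Decompose node/3: 7 =?= z,  node(f(7,p),p,y1) =?= u,  f(h(0),node(y1,7,0)) =?= p.
Bind z := 7; substituting into the 2 remaining equations that mention z gives: node(f(7,7),7,x2) =?= node(y1,y2,node(7,0,7)),  h(node(node(e,x2,7),e,w)) =?= h(node(s,e,node(u,p,h(e)))).
Bind u := node(f(7,p),p,y1); substituting into the one remaining equation that mentions u gives: h(node(node(e,x2,7),e,w)) =?= h(node(s,e,node(node(f(7,p),p,y1),p,h(e)))).
Bind p := f(h(0),node(y1,7,0)); substituting into the one remaining equation that mentions p gives: h(node(node(e,x2,7),e,w)) =?= h(node(s,e,node(node(f(7,f(h(0),node(y1,7,0))),f(h(0),node(y1,7,0)),y1),f(h(0),node(y1,7,0)),h(e)))). Substituting into the earlier binding gives u := node(f(7,f(h(0),node(y1,7,0))),f(h(0),node(y1,7,0)),y1).
Decompose node/3: f(7,7) =?= y1,  7 =?= y2,  x2 =?= node(7,0,7).
Bind y1 := f(7,7); substituting into the one remaining equation that mentions y1 gives: h(node(node(e,x2,7),e,w)) =?= h(node(s,e,node(node(f(7,f(h(0),node(f(7,7),7,0))),f(h(0),node(f(7,7),7,0)),f(7,7)),f(h(0),node(f(7,7),7,0)),h(e)))). Substituting into the earlier bindings gives u := node(f(7,f(h(0),node(f(7,7),7,0))),f(h(0),node(f(7,7),7,0)),f(7,7)), p := f(h(0),node(f(7,7),7,0)).
Bind y2 := 7; no other remaining equation mentions y2.
Bind x2 := node(7,0,7); substituting into the remaining equation gives: h(node(node(e,node(7,0,7),7),e,w)) =?= h(node(s,e,node(node(f(7,f(h(0),node(f(7,7),7,0))),f(h(0),node(f(7,7),7,0)),f(7,7)),f(h(0),node(f(7,7),7,0)),h(e)))).
Decompose h/1: node(node(e,node(7,0,7),7),e,w) =?= node(s,e,node(node(f(7,f(h(0),node(f(7,7),7,0))),f(h(0),node(f(7,7),7,0)),f(7,7)),f(h(0),node(f(7,7),7,0)),h(e))).
Decompose node/3: node(e,node(7,0,7),7) =?= s,  e =?= e,  w =?= node(node(f(7,f(h(0),node(f(7,7),7,0))),f(h(0),node(f(7,7),7,0)),f(7,7)),f(h(0),node(f(7,7),7,0)),h(e)).
Bind s := node(e,node(7,0,7),7); no other remaining equation mentions s.
Delete trivial equation e =?= e.
Bind w := node(node(f(7,f(h(0),node(f(7,7),7,0))),f(h(0),node(f(7,7),7,0)),f(7,7)),f(h(0),node(f(7,7),7,0)),h(e)).
MGU = { z -> 7, u -> node(f(7,f(h(0),node(f(7,7),7,0))),f(h(0),node(f(7,7),7,0)),f(7,7)), p -> f(h(0),node(f(7,7),7,0)), y1 -> f(7,7), y2 -> 7, x2 -> node(7,0,7), s -> node(e,node(7,0,7),7), w -> node(node(f(7,f(h(0),node(f(7,7),7,0))),f(h(0),node(f(7,7),7,0)),f(7,7)),f(h(0),node(f(7,7),7,0)),h(e)) }, so u -> node(f(7,f(h(0),node(f(7,7),7,0))),f(h(0),node(f(7,7),7,0)),f(7,7)).

node(f(7,f(h(0),node(f(7,7),7,0))),f(h(0),node(f(7,7),7,0)),f(7,7))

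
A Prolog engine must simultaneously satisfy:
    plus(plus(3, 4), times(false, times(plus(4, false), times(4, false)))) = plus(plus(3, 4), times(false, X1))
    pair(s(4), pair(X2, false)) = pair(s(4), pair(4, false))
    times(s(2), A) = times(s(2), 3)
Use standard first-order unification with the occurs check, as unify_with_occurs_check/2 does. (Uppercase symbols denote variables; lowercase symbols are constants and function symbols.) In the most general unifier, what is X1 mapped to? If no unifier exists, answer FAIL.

Decompose plus/2: plus(3, 4) = plus(3, 4),  times(false, times(plus(4, false), times(4, false))) = times(false, X1).
Delete trivial equation plus(3, 4) = plus(3, 4).
Decompose times/2: false = false,  times(plus(4, false), times(4, false)) = X1.
Delete trivial equation false = false.
Bind X1 := times(plus(4, false), times(4, false)); no other remaining equation mentions X1.
Decompose pair/2: s(4) = s(4),  pair(X2, false) = pair(4, false).
Delete trivial equation s(4) = s(4).
Decompose pair/2: X2 = 4,  false = false.
Bind X2 := 4; no other remaining equation mentions X2.
Delete trivial equation false = false.
Decompose times/2: s(2) = s(2),  A = 3.
Delete trivial equation s(2) = s(2).
Bind A := 3.
MGU = { X1 = times(plus(4, false), times(4, false)), X2 = 4, A = 3 }, so X1 = times(plus(4, false), times(4, false)).

times(plus(4, false), times(4, false))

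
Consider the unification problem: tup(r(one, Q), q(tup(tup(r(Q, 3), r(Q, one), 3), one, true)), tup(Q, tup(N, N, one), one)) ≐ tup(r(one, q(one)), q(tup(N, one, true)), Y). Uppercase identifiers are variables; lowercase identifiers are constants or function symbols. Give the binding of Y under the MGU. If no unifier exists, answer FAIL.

Decompose tup/3: r(one, Q) ≐ r(one, q(one)),  q(tup(tup(r(Q, 3), r(Q, one), 3), one, true)) ≐ q(tup(N, one, true)),  tup(Q, tup(N, N, one), one) ≐ Y.
Decompose r/2: one ≐ one,  Q ≐ q(one).
Delete trivial equation one ≐ one.
Bind Q := q(one); substituting into the remaining equations gives: q(tup(tup(r(q(one), 3), r(q(one), one), 3), one, true)) ≐ q(tup(N, one, true)),  tup(q(one), tup(N, N, one), one) ≐ Y.
Decompose q/1: tup(tup(r(q(one), 3), r(q(one), one), 3), one, true) ≐ tup(N, one, true).
Decompose tup/3: tup(r(q(one), 3), r(q(one), one), 3) ≐ N,  one ≐ one,  true ≐ true.
Bind N := tup(r(q(one), 3), r(q(one), one), 3); substituting into the one remaining equation that mentions N gives: tup(q(one), tup(tup(r(q(one), 3), r(q(one), one), 3), tup(r(q(one), 3), r(q(one), one), 3), one), one) ≐ Y.
Delete trivial equation one ≐ one.
Delete trivial equation true ≐ true.
Bind Y := tup(q(one), tup(tup(r(q(one), 3), r(q(one), one), 3), tup(r(q(one), 3), r(q(one), one), 3), one), one).
MGU = { Q := q(one), N := tup(r(q(one), 3), r(q(one), one), 3), Y := tup(q(one), tup(tup(r(q(one), 3), r(q(one), one), 3), tup(r(q(one), 3), r(q(one), one), 3), one), one) }, so Y := tup(q(one), tup(tup(r(q(one), 3), r(q(one), one), 3), tup(r(q(one), 3), r(q(one), one), 3), one), one).

tup(q(one), tup(tup(r(q(one), 3), r(q(one), one), 3), tup(r(q(one), 3), r(q(one), one), 3), one), one)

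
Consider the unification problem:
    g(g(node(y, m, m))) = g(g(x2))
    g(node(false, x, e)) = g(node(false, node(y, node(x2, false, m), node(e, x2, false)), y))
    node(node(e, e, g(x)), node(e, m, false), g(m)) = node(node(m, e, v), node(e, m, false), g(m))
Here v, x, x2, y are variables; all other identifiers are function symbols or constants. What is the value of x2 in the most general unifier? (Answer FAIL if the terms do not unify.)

FAIL

Decompose g/1: g(node(y, m, m)) = g(x2).
Decompose g/1: node(y, m, m) = x2.
Bind x2 := node(y, m, m); substituting into the one remaining equation that mentions x2 gives: g(node(false, x, e)) = g(node(false, node(y, node(node(y, m, m), false, m), node(e, node(y, m, m), false)), y)).
Decompose g/1: node(false, x, e) = node(false, node(y, node(node(y, m, m), false, m), node(e, node(y, m, m), false)), y).
Decompose node/3: false = false,  x = node(y, node(node(y, m, m), false, m), node(e, node(y, m, m), false)),  e = y.
Delete trivial equation false = false.
Bind x := node(y, node(node(y, m, m), false, m), node(e, node(y, m, m), false)); substituting into the one remaining equation that mentions x gives: node(node(e, e, g(node(y, node(node(y, m, m), false, m), node(e, node(y, m, m), false)))), node(e, m, false), g(m)) = node(node(m, e, v), node(e, m, false), g(m)).
Bind y := e; substituting into the remaining equation gives: node(node(e, e, g(node(e, node(node(e, m, m), false, m), node(e, node(e, m, m), false)))), node(e, m, false), g(m)) = node(node(m, e, v), node(e, m, false), g(m)). Substituting into the earlier bindings gives x2 := node(e, m, m), x := node(e, node(node(e, m, m), false, m), node(e, node(e, m, m), false)).
Decompose node/3: node(e, e, g(node(e, node(node(e, m, m), false, m), node(e, node(e, m, m), false)))) = node(m, e, v),  node(e, m, false) = node(e, m, false),  g(m) = g(m).
Decompose node/3: e = m,  e = e,  g(node(e, node(node(e, m, m), false, m), node(e, node(e, m, m), false))) = v.
Clash: constants e and m differ; no unifier exists.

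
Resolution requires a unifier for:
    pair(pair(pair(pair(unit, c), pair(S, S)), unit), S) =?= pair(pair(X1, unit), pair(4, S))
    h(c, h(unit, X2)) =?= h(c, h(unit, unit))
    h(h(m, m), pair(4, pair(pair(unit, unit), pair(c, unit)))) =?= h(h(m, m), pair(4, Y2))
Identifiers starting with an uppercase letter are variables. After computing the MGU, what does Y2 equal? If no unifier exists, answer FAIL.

Decompose pair/2: pair(pair(pair(unit, c), pair(S, S)), unit) =?= pair(X1, unit),  S =?= pair(4, S).
Decompose pair/2: pair(pair(unit, c), pair(S, S)) =?= X1,  unit =?= unit.
Bind X1 := pair(pair(unit, c), pair(S, S)); no other remaining equation mentions X1.
Delete trivial equation unit =?= unit.
Occurs check fails: S occurs in pair(4, S); the equation S =?= pair(4, S) has no finite solution.

FAIL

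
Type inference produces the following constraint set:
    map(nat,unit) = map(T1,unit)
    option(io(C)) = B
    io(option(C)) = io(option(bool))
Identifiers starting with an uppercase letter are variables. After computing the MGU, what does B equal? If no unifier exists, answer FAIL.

option(io(bool))

Decompose map/2: nat = T1,  unit = unit.
Bind T1 := nat; no other remaining equation mentions T1.
Delete trivial equation unit = unit.
Bind B := option(io(C)); no other remaining equation mentions B.
Decompose io/1: option(C) = option(bool).
Decompose option/1: C = bool.
Bind C := bool. Substituting into the earlier binding gives B := option(io(bool)).
MGU = { T1 -> nat, B -> option(io(bool)), C -> bool }, so B -> option(io(bool)).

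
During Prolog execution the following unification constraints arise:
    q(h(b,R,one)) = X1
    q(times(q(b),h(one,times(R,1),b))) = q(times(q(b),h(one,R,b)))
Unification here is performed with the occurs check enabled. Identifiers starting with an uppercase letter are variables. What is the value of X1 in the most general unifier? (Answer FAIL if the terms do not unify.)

Bind X1 := q(h(b,R,one)); no other remaining equation mentions X1.
Decompose q/1: times(q(b),h(one,times(R,1),b)) = times(q(b),h(one,R,b)).
Decompose times/2: q(b) = q(b),  h(one,times(R,1),b) = h(one,R,b).
Delete trivial equation q(b) = q(b).
Decompose h/3: one = one,  times(R,1) = R,  b = b.
Delete trivial equation one = one.
Occurs check fails: R occurs in times(R,1); the equation R = times(R,1) has no finite solution.

FAIL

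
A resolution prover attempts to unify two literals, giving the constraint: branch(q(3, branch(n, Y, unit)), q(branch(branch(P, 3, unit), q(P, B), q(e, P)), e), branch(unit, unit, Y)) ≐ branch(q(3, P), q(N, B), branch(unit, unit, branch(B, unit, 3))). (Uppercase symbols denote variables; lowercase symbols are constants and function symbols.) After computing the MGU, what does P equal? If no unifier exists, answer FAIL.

branch(n, branch(e, unit, 3), unit)

Decompose branch/3: q(3, branch(n, Y, unit)) ≐ q(3, P),  q(branch(branch(P, 3, unit), q(P, B), q(e, P)), e) ≐ q(N, B),  branch(unit, unit, Y) ≐ branch(unit, unit, branch(B, unit, 3)).
Decompose q/2: 3 ≐ 3,  branch(n, Y, unit) ≐ P.
Delete trivial equation 3 ≐ 3.
Bind P := branch(n, Y, unit); substituting into the one remaining equation that mentions P gives: q(branch(branch(branch(n, Y, unit), 3, unit), q(branch(n, Y, unit), B), q(e, branch(n, Y, unit))), e) ≐ q(N, B).
Decompose q/2: branch(branch(branch(n, Y, unit), 3, unit), q(branch(n, Y, unit), B), q(e, branch(n, Y, unit))) ≐ N,  e ≐ B.
Bind N := branch(branch(branch(n, Y, unit), 3, unit), q(branch(n, Y, unit), B), q(e, branch(n, Y, unit))); no other remaining equation mentions N.
Bind B := e; substituting into the remaining equation gives: branch(unit, unit, Y) ≐ branch(unit, unit, branch(e, unit, 3)). Substituting into the earlier binding gives N := branch(branch(branch(n, Y, unit), 3, unit), q(branch(n, Y, unit), e), q(e, branch(n, Y, unit))).
Decompose branch/3: unit ≐ unit,  unit ≐ unit,  Y ≐ branch(e, unit, 3).
Delete trivial equation unit ≐ unit.
Delete trivial equation unit ≐ unit.
Bind Y := branch(e, unit, 3). Substituting into the earlier bindings gives P := branch(n, branch(e, unit, 3), unit), N := branch(branch(branch(n, branch(e, unit, 3), unit), 3, unit), q(branch(n, branch(e, unit, 3), unit), e), q(e, branch(n, branch(e, unit, 3), unit))).
MGU = { P ↦ branch(n, branch(e, unit, 3), unit), N ↦ branch(branch(branch(n, branch(e, unit, 3), unit), 3, unit), q(branch(n, branch(e, unit, 3), unit), e), q(e, branch(n, branch(e, unit, 3), unit))), B ↦ e, Y ↦ branch(e, unit, 3) }, so P ↦ branch(n, branch(e, unit, 3), unit).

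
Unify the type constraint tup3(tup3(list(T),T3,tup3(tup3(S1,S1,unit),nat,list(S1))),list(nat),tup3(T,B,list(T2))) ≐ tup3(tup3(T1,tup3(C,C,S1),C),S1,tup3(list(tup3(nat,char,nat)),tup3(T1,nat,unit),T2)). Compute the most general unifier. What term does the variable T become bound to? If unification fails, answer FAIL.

Decompose tup3/3: tup3(list(T),T3,tup3(tup3(S1,S1,unit),nat,list(S1))) ≐ tup3(T1,tup3(C,C,S1),C),  list(nat) ≐ S1,  tup3(T,B,list(T2)) ≐ tup3(list(tup3(nat,char,nat)),tup3(T1,nat,unit),T2).
Decompose tup3/3: list(T) ≐ T1,  T3 ≐ tup3(C,C,S1),  tup3(tup3(S1,S1,unit),nat,list(S1)) ≐ C.
Bind T1 := list(T); substituting into the one remaining equation that mentions T1 gives: tup3(T,B,list(T2)) ≐ tup3(list(tup3(nat,char,nat)),tup3(list(T),nat,unit),T2).
Bind T3 := tup3(C,C,S1); no other remaining equation mentions T3.
Bind C := tup3(tup3(S1,S1,unit),nat,list(S1)); no other remaining equation mentions C. Substituting into the earlier binding gives T3 := tup3(tup3(tup3(S1,S1,unit),nat,list(S1)),tup3(tup3(S1,S1,unit),nat,list(S1)),S1).
Bind S1 := list(nat); no other remaining equation mentions S1. Substituting into the earlier bindings gives T3 := tup3(tup3(tup3(list(nat),list(nat),unit),nat,list(list(nat))),tup3(tup3(list(nat),list(nat),unit),nat,list(list(nat))),list(nat)), C := tup3(tup3(list(nat),list(nat),unit),nat,list(list(nat))).
Decompose tup3/3: T ≐ list(tup3(nat,char,nat)),  B ≐ tup3(list(T),nat,unit),  list(T2) ≐ T2.
Bind T := list(tup3(nat,char,nat)); substituting into the one remaining equation that mentions T gives: B ≐ tup3(list(list(tup3(nat,char,nat))),nat,unit). Substituting into the earlier binding gives T1 := list(list(tup3(nat,char,nat))).
Bind B := tup3(list(list(tup3(nat,char,nat))),nat,unit); no other remaining equation mentions B.
Occurs check fails: T2 occurs in list(T2); the equation T2 ≐ list(T2) has no finite solution.

FAIL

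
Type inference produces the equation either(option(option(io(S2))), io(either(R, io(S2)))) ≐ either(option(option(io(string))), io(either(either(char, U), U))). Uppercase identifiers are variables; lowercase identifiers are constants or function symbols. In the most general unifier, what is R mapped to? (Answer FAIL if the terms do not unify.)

Decompose either/2: option(option(io(S2))) ≐ option(option(io(string))),  io(either(R, io(S2))) ≐ io(either(either(char, U), U)).
Decompose option/1: option(io(S2)) ≐ option(io(string)).
Decompose option/1: io(S2) ≐ io(string).
Decompose io/1: S2 ≐ string.
Bind S2 := string; substituting into the remaining equation gives: io(either(R, io(string))) ≐ io(either(either(char, U), U)).
Decompose io/1: either(R, io(string)) ≐ either(either(char, U), U).
Decompose either/2: R ≐ either(char, U),  io(string) ≐ U.
Bind R := either(char, U); no other remaining equation mentions R.
Bind U := io(string). Substituting into the earlier binding gives R := either(char, io(string)).
MGU = { S2 := string, R := either(char, io(string)), U := io(string) }, so R := either(char, io(string)).

either(char, io(string))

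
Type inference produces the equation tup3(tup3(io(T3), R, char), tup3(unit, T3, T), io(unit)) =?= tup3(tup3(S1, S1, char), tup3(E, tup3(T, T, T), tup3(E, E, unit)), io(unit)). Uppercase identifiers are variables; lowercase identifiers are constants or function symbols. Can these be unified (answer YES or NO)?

Decompose tup3/3: tup3(io(T3), R, char) =?= tup3(S1, S1, char),  tup3(unit, T3, T) =?= tup3(E, tup3(T, T, T), tup3(E, E, unit)),  io(unit) =?= io(unit).
Decompose tup3/3: io(T3) =?= S1,  R =?= S1,  char =?= char.
Bind S1 := io(T3); substituting into the one remaining equation that mentions S1 gives: R =?= io(T3).
Bind R := io(T3); no other remaining equation mentions R.
Delete trivial equation char =?= char.
Decompose tup3/3: unit =?= E,  T3 =?= tup3(T, T, T),  T =?= tup3(E, E, unit).
Bind E := unit; substituting into the one remaining equation that mentions E gives: T =?= tup3(unit, unit, unit).
Bind T3 := tup3(T, T, T); no other remaining equation mentions T3. Substituting into the earlier bindings gives S1 := io(tup3(T, T, T)), R := io(tup3(T, T, T)).
Bind T := tup3(unit, unit, unit); no other remaining equation mentions T. Substituting into the earlier bindings gives S1 := io(tup3(tup3(unit, unit, unit), tup3(unit, unit, unit), tup3(unit, unit, unit))), R := io(tup3(tup3(unit, unit, unit), tup3(unit, unit, unit), tup3(unit, unit, unit))), T3 := tup3(tup3(unit, unit, unit), tup3(unit, unit, unit), tup3(unit, unit, unit)).
Delete trivial equation io(unit) =?= io(unit).
No equations remain and no clash or occurs-check failure arose, so a unifier exists.

YES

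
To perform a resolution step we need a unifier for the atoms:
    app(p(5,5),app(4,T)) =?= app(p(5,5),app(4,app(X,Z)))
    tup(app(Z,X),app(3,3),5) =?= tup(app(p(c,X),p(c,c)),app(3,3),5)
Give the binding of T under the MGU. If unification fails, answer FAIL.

Decompose app/2: p(5,5) =?= p(5,5),  app(4,T) =?= app(4,app(X,Z)).
Delete trivial equation p(5,5) =?= p(5,5).
Decompose app/2: 4 =?= 4,  T =?= app(X,Z).
Delete trivial equation 4 =?= 4.
Bind T := app(X,Z); no other remaining equation mentions T.
Decompose tup/3: app(Z,X) =?= app(p(c,X),p(c,c)),  app(3,3) =?= app(3,3),  5 =?= 5.
Decompose app/2: Z =?= p(c,X),  X =?= p(c,c).
Bind Z := p(c,X); no other remaining equation mentions Z. Substituting into the earlier binding gives T := app(X,p(c,X)).
Bind X := p(c,c); no other remaining equation mentions X. Substituting into the earlier bindings gives T := app(p(c,c),p(c,p(c,c))), Z := p(c,p(c,c)).
Delete trivial equation app(3,3) =?= app(3,3).
Delete trivial equation 5 =?= 5.
MGU = { T := app(p(c,c),p(c,p(c,c))), Z := p(c,p(c,c)), X := p(c,c) }, so T := app(p(c,c),p(c,p(c,c))).

app(p(c,c),p(c,p(c,c)))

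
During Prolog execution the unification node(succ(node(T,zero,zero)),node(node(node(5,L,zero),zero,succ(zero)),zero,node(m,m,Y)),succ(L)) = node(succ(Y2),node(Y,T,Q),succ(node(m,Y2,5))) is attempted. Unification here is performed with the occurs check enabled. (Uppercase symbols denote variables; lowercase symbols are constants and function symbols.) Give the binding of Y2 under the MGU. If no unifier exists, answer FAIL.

node(zero,zero,zero)

Decompose node/3: succ(node(T,zero,zero)) = succ(Y2),  node(node(node(5,L,zero),zero,succ(zero)),zero,node(m,m,Y)) = node(Y,T,Q),  succ(L) = succ(node(m,Y2,5)).
Decompose succ/1: node(T,zero,zero) = Y2.
Bind Y2 := node(T,zero,zero); substituting into the one remaining equation that mentions Y2 gives: succ(L) = succ(node(m,node(T,zero,zero),5)).
Decompose node/3: node(node(5,L,zero),zero,succ(zero)) = Y,  zero = T,  node(m,m,Y) = Q.
Bind Y := node(node(5,L,zero),zero,succ(zero)); substituting into the one remaining equation that mentions Y gives: node(m,m,node(node(5,L,zero),zero,succ(zero))) = Q.
Bind T := zero; substituting into the one remaining equation that mentions T gives: succ(L) = succ(node(m,node(zero,zero,zero),5)). Substituting into the earlier binding gives Y2 := node(zero,zero,zero).
Bind Q := node(m,m,node(node(5,L,zero),zero,succ(zero))); no other remaining equation mentions Q.
Decompose succ/1: L = node(m,node(zero,zero,zero),5).
Bind L := node(m,node(zero,zero,zero),5). Substituting into the earlier bindings gives Y := node(node(5,node(m,node(zero,zero,zero),5),zero),zero,succ(zero)), Q := node(m,m,node(node(5,node(m,node(zero,zero,zero),5),zero),zero,succ(zero))).
MGU = { Y2 -> node(zero,zero,zero), Y -> node(node(5,node(m,node(zero,zero,zero),5),zero),zero,succ(zero)), T -> zero, Q -> node(m,m,node(node(5,node(m,node(zero,zero,zero),5),zero),zero,succ(zero))), L -> node(m,node(zero,zero,zero),5) }, so Y2 -> node(zero,zero,zero).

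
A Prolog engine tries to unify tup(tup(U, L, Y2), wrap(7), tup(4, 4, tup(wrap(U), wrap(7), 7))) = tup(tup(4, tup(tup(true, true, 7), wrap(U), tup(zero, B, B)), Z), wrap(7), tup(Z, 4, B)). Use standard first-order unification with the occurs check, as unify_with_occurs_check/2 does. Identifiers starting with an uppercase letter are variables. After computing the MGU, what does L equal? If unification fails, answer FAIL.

Decompose tup/3: tup(U, L, Y2) = tup(4, tup(tup(true, true, 7), wrap(U), tup(zero, B, B)), Z),  wrap(7) = wrap(7),  tup(4, 4, tup(wrap(U), wrap(7), 7)) = tup(Z, 4, B).
Decompose tup/3: U = 4,  L = tup(tup(true, true, 7), wrap(U), tup(zero, B, B)),  Y2 = Z.
Bind U := 4; substituting into the 2 remaining equations that mention U gives: L = tup(tup(true, true, 7), wrap(4), tup(zero, B, B)),  tup(4, 4, tup(wrap(4), wrap(7), 7)) = tup(Z, 4, B).
Bind L := tup(tup(true, true, 7), wrap(4), tup(zero, B, B)); no other remaining equation mentions L.
Bind Y2 := Z; no other remaining equation mentions Y2.
Delete trivial equation wrap(7) = wrap(7).
Decompose tup/3: 4 = Z,  4 = 4,  tup(wrap(4), wrap(7), 7) = B.
Bind Z := 4; no other remaining equation mentions Z. Substituting into the earlier binding gives Y2 := 4.
Delete trivial equation 4 = 4.
Bind B := tup(wrap(4), wrap(7), 7). Substituting into the earlier binding gives L := tup(tup(true, true, 7), wrap(4), tup(zero, tup(wrap(4), wrap(7), 7), tup(wrap(4), wrap(7), 7))).
MGU = { U ↦ 4, L ↦ tup(tup(true, true, 7), wrap(4), tup(zero, tup(wrap(4), wrap(7), 7), tup(wrap(4), wrap(7), 7))), Y2 ↦ 4, Z ↦ 4, B ↦ tup(wrap(4), wrap(7), 7) }, so L ↦ tup(tup(true, true, 7), wrap(4), tup(zero, tup(wrap(4), wrap(7), 7), tup(wrap(4), wrap(7), 7))).

tup(tup(true, true, 7), wrap(4), tup(zero, tup(wrap(4), wrap(7), 7), tup(wrap(4), wrap(7), 7)))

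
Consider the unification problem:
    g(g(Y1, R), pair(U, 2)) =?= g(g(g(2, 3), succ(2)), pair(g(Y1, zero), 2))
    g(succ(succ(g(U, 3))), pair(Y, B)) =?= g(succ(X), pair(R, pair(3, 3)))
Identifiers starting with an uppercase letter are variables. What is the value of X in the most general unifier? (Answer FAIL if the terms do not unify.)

succ(g(g(g(2, 3), zero), 3))

Decompose g/2: g(Y1, R) =?= g(g(2, 3), succ(2)),  pair(U, 2) =?= pair(g(Y1, zero), 2).
Decompose g/2: Y1 =?= g(2, 3),  R =?= succ(2).
Bind Y1 := g(2, 3); substituting into the one remaining equation that mentions Y1 gives: pair(U, 2) =?= pair(g(g(2, 3), zero), 2).
Bind R := succ(2); substituting into the one remaining equation that mentions R gives: g(succ(succ(g(U, 3))), pair(Y, B)) =?= g(succ(X), pair(succ(2), pair(3, 3))).
Decompose pair/2: U =?= g(g(2, 3), zero),  2 =?= 2.
Bind U := g(g(2, 3), zero); substituting into the one remaining equation that mentions U gives: g(succ(succ(g(g(g(2, 3), zero), 3))), pair(Y, B)) =?= g(succ(X), pair(succ(2), pair(3, 3))).
Delete trivial equation 2 =?= 2.
Decompose g/2: succ(succ(g(g(g(2, 3), zero), 3))) =?= succ(X),  pair(Y, B) =?= pair(succ(2), pair(3, 3)).
Decompose succ/1: succ(g(g(g(2, 3), zero), 3)) =?= X.
Bind X := succ(g(g(g(2, 3), zero), 3)); no other remaining equation mentions X.
Decompose pair/2: Y =?= succ(2),  B =?= pair(3, 3).
Bind Y := succ(2); no other remaining equation mentions Y.
Bind B := pair(3, 3).
MGU = { Y1 -> g(2, 3), R -> succ(2), U -> g(g(2, 3), zero), X -> succ(g(g(g(2, 3), zero), 3)), Y -> succ(2), B -> pair(3, 3) }, so X -> succ(g(g(g(2, 3), zero), 3)).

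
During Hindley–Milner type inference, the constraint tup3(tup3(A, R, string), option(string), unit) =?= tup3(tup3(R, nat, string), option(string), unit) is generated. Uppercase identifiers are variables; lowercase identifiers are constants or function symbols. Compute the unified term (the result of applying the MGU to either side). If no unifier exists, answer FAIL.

tup3(tup3(nat, nat, string), option(string), unit)

Decompose tup3/3: tup3(A, R, string) =?= tup3(R, nat, string),  option(string) =?= option(string),  unit =?= unit.
Decompose tup3/3: A =?= R,  R =?= nat,  string =?= string.
Bind A := R; no other remaining equation mentions A.
Bind R := nat; no other remaining equation mentions R. Substituting into the earlier binding gives A := nat.
Delete trivial equation string =?= string.
Delete trivial equation option(string) =?= option(string).
Delete trivial equation unit =?= unit.
Applying the MGU to either side gives tup3(tup3(nat, nat, string), option(string), unit).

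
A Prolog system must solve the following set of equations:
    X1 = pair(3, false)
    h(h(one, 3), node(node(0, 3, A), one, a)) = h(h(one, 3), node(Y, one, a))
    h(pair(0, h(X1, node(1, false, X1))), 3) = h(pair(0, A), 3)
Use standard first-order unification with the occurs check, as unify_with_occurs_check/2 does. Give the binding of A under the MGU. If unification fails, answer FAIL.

h(pair(3, false), node(1, false, pair(3, false)))

Bind X1 := pair(3, false); substituting into the one remaining equation that mentions X1 gives: h(pair(0, h(pair(3, false), node(1, false, pair(3, false)))), 3) = h(pair(0, A), 3).
Decompose h/2: h(one, 3) = h(one, 3),  node(node(0, 3, A), one, a) = node(Y, one, a).
Delete trivial equation h(one, 3) = h(one, 3).
Decompose node/3: node(0, 3, A) = Y,  one = one,  a = a.
Bind Y := node(0, 3, A); no other remaining equation mentions Y.
Delete trivial equation one = one.
Delete trivial equation a = a.
Decompose h/2: pair(0, h(pair(3, false), node(1, false, pair(3, false)))) = pair(0, A),  3 = 3.
Decompose pair/2: 0 = 0,  h(pair(3, false), node(1, false, pair(3, false))) = A.
Delete trivial equation 0 = 0.
Bind A := h(pair(3, false), node(1, false, pair(3, false))); no other remaining equation mentions A. Substituting into the earlier binding gives Y := node(0, 3, h(pair(3, false), node(1, false, pair(3, false)))).
Delete trivial equation 3 = 3.
MGU = { X1 ↦ pair(3, false), Y ↦ node(0, 3, h(pair(3, false), node(1, false, pair(3, false)))), A ↦ h(pair(3, false), node(1, false, pair(3, false))) }, so A ↦ h(pair(3, false), node(1, false, pair(3, false))).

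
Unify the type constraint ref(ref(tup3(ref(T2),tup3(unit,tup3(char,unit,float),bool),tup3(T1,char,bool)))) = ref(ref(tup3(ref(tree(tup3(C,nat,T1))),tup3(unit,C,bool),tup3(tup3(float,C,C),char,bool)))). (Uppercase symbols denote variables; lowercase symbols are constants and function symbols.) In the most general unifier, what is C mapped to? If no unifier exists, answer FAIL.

tup3(char,unit,float)

Decompose ref/1: ref(tup3(ref(T2),tup3(unit,tup3(char,unit,float),bool),tup3(T1,char,bool))) = ref(tup3(ref(tree(tup3(C,nat,T1))),tup3(unit,C,bool),tup3(tup3(float,C,C),char,bool))).
Decompose ref/1: tup3(ref(T2),tup3(unit,tup3(char,unit,float),bool),tup3(T1,char,bool)) = tup3(ref(tree(tup3(C,nat,T1))),tup3(unit,C,bool),tup3(tup3(float,C,C),char,bool)).
Decompose tup3/3: ref(T2) = ref(tree(tup3(C,nat,T1))),  tup3(unit,tup3(char,unit,float),bool) = tup3(unit,C,bool),  tup3(T1,char,bool) = tup3(tup3(float,C,C),char,bool).
Decompose ref/1: T2 = tree(tup3(C,nat,T1)).
Bind T2 := tree(tup3(C,nat,T1)); no other remaining equation mentions T2.
Decompose tup3/3: unit = unit,  tup3(char,unit,float) = C,  bool = bool.
Delete trivial equation unit = unit.
Bind C := tup3(char,unit,float); substituting into the one remaining equation that mentions C gives: tup3(T1,char,bool) = tup3(tup3(float,tup3(char,unit,float),tup3(char,unit,float)),char,bool). Substituting into the earlier binding gives T2 := tree(tup3(tup3(char,unit,float),nat,T1)).
Delete trivial equation bool = bool.
Decompose tup3/3: T1 = tup3(float,tup3(char,unit,float),tup3(char,unit,float)),  char = char,  bool = bool.
Bind T1 := tup3(float,tup3(char,unit,float),tup3(char,unit,float)); no other remaining equation mentions T1. Substituting into the earlier binding gives T2 := tree(tup3(tup3(char,unit,float),nat,tup3(float,tup3(char,unit,float),tup3(char,unit,float)))).
Delete trivial equation char = char.
Delete trivial equation bool = bool.
MGU = { T2 := tree(tup3(tup3(char,unit,float),nat,tup3(float,tup3(char,unit,float),tup3(char,unit,float)))), C := tup3(char,unit,float), T1 := tup3(float,tup3(char,unit,float),tup3(char,unit,float)) }, so C := tup3(char,unit,float).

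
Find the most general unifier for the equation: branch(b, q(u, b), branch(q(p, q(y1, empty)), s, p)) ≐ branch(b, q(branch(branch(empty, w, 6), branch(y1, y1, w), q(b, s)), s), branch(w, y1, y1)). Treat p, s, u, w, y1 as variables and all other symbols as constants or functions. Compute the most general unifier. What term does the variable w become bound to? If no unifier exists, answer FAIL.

Decompose branch/3: b ≐ b,  q(u, b) ≐ q(branch(branch(empty, w, 6), branch(y1, y1, w), q(b, s)), s),  branch(q(p, q(y1, empty)), s, p) ≐ branch(w, y1, y1).
Delete trivial equation b ≐ b.
Decompose q/2: u ≐ branch(branch(empty, w, 6), branch(y1, y1, w), q(b, s)),  b ≐ s.
Bind u := branch(branch(empty, w, 6), branch(y1, y1, w), q(b, s)); no other remaining equation mentions u.
Bind s := b; substituting into the remaining equation gives: branch(q(p, q(y1, empty)), b, p) ≐ branch(w, y1, y1). Substituting into the earlier binding gives u := branch(branch(empty, w, 6), branch(y1, y1, w), q(b, b)).
Decompose branch/3: q(p, q(y1, empty)) ≐ w,  b ≐ y1,  p ≐ y1.
Bind w := q(p, q(y1, empty)); no other remaining equation mentions w. Substituting into the earlier binding gives u := branch(branch(empty, q(p, q(y1, empty)), 6), branch(y1, y1, q(p, q(y1, empty))), q(b, b)).
Bind y1 := b; substituting into the remaining equation gives: p ≐ b. Substituting into the earlier bindings gives u := branch(branch(empty, q(p, q(b, empty)), 6), branch(b, b, q(p, q(b, empty))), q(b, b)), w := q(p, q(b, empty)).
Bind p := b. Substituting into the earlier bindings gives u := branch(branch(empty, q(b, q(b, empty)), 6), branch(b, b, q(b, q(b, empty))), q(b, b)), w := q(b, q(b, empty)).
MGU = { u ↦ branch(branch(empty, q(b, q(b, empty)), 6), branch(b, b, q(b, q(b, empty))), q(b, b)), s ↦ b, w ↦ q(b, q(b, empty)), y1 ↦ b, p ↦ b }, so w ↦ q(b, q(b, empty)).

q(b, q(b, empty))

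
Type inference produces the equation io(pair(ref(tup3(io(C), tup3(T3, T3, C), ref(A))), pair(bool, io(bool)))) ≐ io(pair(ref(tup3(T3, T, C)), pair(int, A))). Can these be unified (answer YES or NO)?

NO

Decompose io/1: pair(ref(tup3(io(C), tup3(T3, T3, C), ref(A))), pair(bool, io(bool))) ≐ pair(ref(tup3(T3, T, C)), pair(int, A)).
Decompose pair/2: ref(tup3(io(C), tup3(T3, T3, C), ref(A))) ≐ ref(tup3(T3, T, C)),  pair(bool, io(bool)) ≐ pair(int, A).
Decompose ref/1: tup3(io(C), tup3(T3, T3, C), ref(A)) ≐ tup3(T3, T, C).
Decompose tup3/3: io(C) ≐ T3,  tup3(T3, T3, C) ≐ T,  ref(A) ≐ C.
Bind T3 := io(C); substituting into the one remaining equation that mentions T3 gives: tup3(io(C), io(C), C) ≐ T.
Bind T := tup3(io(C), io(C), C); no other remaining equation mentions T.
Bind C := ref(A); no other remaining equation mentions C. Substituting into the earlier bindings gives T3 := io(ref(A)), T := tup3(io(ref(A)), io(ref(A)), ref(A)).
Decompose pair/2: bool ≐ int,  io(bool) ≐ A.
Clash: constants bool and int differ; no unifier exists.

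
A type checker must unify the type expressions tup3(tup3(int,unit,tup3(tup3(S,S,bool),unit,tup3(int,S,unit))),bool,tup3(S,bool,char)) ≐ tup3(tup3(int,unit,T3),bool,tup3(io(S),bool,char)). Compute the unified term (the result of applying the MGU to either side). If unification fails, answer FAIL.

FAIL

Decompose tup3/3: tup3(int,unit,tup3(tup3(S,S,bool),unit,tup3(int,S,unit))) ≐ tup3(int,unit,T3),  bool ≐ bool,  tup3(S,bool,char) ≐ tup3(io(S),bool,char).
Decompose tup3/3: int ≐ int,  unit ≐ unit,  tup3(tup3(S,S,bool),unit,tup3(int,S,unit)) ≐ T3.
Delete trivial equation int ≐ int.
Delete trivial equation unit ≐ unit.
Bind T3 := tup3(tup3(S,S,bool),unit,tup3(int,S,unit)); no other remaining equation mentions T3.
Delete trivial equation bool ≐ bool.
Decompose tup3/3: S ≐ io(S),  bool ≐ bool,  char ≐ char.
Occurs check fails: S occurs in io(S); the equation S ≐ io(S) has no finite solution.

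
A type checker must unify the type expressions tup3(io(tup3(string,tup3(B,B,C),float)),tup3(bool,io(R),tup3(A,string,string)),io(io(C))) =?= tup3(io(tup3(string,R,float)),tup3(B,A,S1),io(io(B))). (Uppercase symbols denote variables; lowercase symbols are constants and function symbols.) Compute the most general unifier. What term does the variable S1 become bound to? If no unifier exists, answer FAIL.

Decompose tup3/3: io(tup3(string,tup3(B,B,C),float)) =?= io(tup3(string,R,float)),  tup3(bool,io(R),tup3(A,string,string)) =?= tup3(B,A,S1),  io(io(C)) =?= io(io(B)).
Decompose io/1: tup3(string,tup3(B,B,C),float) =?= tup3(string,R,float).
Decompose tup3/3: string =?= string,  tup3(B,B,C) =?= R,  float =?= float.
Delete trivial equation string =?= string.
Bind R := tup3(B,B,C); substituting into the one remaining equation that mentions R gives: tup3(bool,io(tup3(B,B,C)),tup3(A,string,string)) =?= tup3(B,A,S1).
Delete trivial equation float =?= float.
Decompose tup3/3: bool =?= B,  io(tup3(B,B,C)) =?= A,  tup3(A,string,string) =?= S1.
Bind B := bool; substituting into the 2 remaining equations that mention B gives: io(tup3(bool,bool,C)) =?= A,  io(io(C)) =?= io(io(bool)). Substituting into the earlier binding gives R := tup3(bool,bool,C).
Bind A := io(tup3(bool,bool,C)); substituting into the one remaining equation that mentions A gives: tup3(io(tup3(bool,bool,C)),string,string) =?= S1.
Bind S1 := tup3(io(tup3(bool,bool,C)),string,string); no other remaining equation mentions S1.
Decompose io/1: io(C) =?= io(bool).
Decompose io/1: C =?= bool.
Bind C := bool. Substituting into the earlier bindings gives R := tup3(bool,bool,bool), A := io(tup3(bool,bool,bool)), S1 := tup3(io(tup3(bool,bool,bool)),string,string).
MGU = { R -> tup3(bool,bool,bool), B -> bool, A -> io(tup3(bool,bool,bool)), S1 -> tup3(io(tup3(bool,bool,bool)),string,string), C -> bool }, so S1 -> tup3(io(tup3(bool,bool,bool)),string,string).

tup3(io(tup3(bool,bool,bool)),string,string)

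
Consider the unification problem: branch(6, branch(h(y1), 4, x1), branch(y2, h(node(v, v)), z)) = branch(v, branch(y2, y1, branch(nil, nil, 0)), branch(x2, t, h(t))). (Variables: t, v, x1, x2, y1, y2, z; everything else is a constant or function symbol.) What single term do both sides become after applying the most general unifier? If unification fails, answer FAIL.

Decompose branch/3: 6 = v,  branch(h(y1), 4, x1) = branch(y2, y1, branch(nil, nil, 0)),  branch(y2, h(node(v, v)), z) = branch(x2, t, h(t)).
Bind v := 6; substituting into the one remaining equation that mentions v gives: branch(y2, h(node(6, 6)), z) = branch(x2, t, h(t)).
Decompose branch/3: h(y1) = y2,  4 = y1,  x1 = branch(nil, nil, 0).
Bind y2 := h(y1); substituting into the one remaining equation that mentions y2 gives: branch(h(y1), h(node(6, 6)), z) = branch(x2, t, h(t)).
Bind y1 := 4; substituting into the one remaining equation that mentions y1 gives: branch(h(4), h(node(6, 6)), z) = branch(x2, t, h(t)). Substituting into the earlier binding gives y2 := h(4).
Bind x1 := branch(nil, nil, 0); no other remaining equation mentions x1.
Decompose branch/3: h(4) = x2,  h(node(6, 6)) = t,  z = h(t).
Bind x2 := h(4); no other remaining equation mentions x2.
Bind t := h(node(6, 6)); substituting into the remaining equation gives: z = h(h(node(6, 6))).
Bind z := h(h(node(6, 6))).
Applying the MGU to either side gives branch(6, branch(h(4), 4, branch(nil, nil, 0)), branch(h(4), h(node(6, 6)), h(h(node(6, 6))))).

branch(6, branch(h(4), 4, branch(nil, nil, 0)), branch(h(4), h(node(6, 6)), h(h(node(6, 6)))))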